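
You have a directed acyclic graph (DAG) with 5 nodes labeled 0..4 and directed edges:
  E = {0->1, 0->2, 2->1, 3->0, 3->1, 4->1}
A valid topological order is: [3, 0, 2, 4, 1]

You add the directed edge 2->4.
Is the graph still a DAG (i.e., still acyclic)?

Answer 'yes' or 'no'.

Given toposort: [3, 0, 2, 4, 1]
Position of 2: index 2; position of 4: index 3
New edge 2->4: forward
Forward edge: respects the existing order. Still a DAG, same toposort still valid.
Still a DAG? yes

Answer: yes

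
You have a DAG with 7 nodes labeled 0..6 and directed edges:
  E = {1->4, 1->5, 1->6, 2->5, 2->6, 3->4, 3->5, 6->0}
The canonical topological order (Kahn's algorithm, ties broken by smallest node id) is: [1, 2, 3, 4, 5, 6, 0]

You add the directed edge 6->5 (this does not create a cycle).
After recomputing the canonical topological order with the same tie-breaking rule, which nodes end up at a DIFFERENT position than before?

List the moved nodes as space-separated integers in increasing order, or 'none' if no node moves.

Answer: 0 5 6

Derivation:
Old toposort: [1, 2, 3, 4, 5, 6, 0]
Added edge 6->5
Recompute Kahn (smallest-id tiebreak):
  initial in-degrees: [1, 0, 0, 0, 2, 4, 2]
  ready (indeg=0): [1, 2, 3]
  pop 1: indeg[4]->1; indeg[5]->3; indeg[6]->1 | ready=[2, 3] | order so far=[1]
  pop 2: indeg[5]->2; indeg[6]->0 | ready=[3, 6] | order so far=[1, 2]
  pop 3: indeg[4]->0; indeg[5]->1 | ready=[4, 6] | order so far=[1, 2, 3]
  pop 4: no out-edges | ready=[6] | order so far=[1, 2, 3, 4]
  pop 6: indeg[0]->0; indeg[5]->0 | ready=[0, 5] | order so far=[1, 2, 3, 4, 6]
  pop 0: no out-edges | ready=[5] | order so far=[1, 2, 3, 4, 6, 0]
  pop 5: no out-edges | ready=[] | order so far=[1, 2, 3, 4, 6, 0, 5]
New canonical toposort: [1, 2, 3, 4, 6, 0, 5]
Compare positions:
  Node 0: index 6 -> 5 (moved)
  Node 1: index 0 -> 0 (same)
  Node 2: index 1 -> 1 (same)
  Node 3: index 2 -> 2 (same)
  Node 4: index 3 -> 3 (same)
  Node 5: index 4 -> 6 (moved)
  Node 6: index 5 -> 4 (moved)
Nodes that changed position: 0 5 6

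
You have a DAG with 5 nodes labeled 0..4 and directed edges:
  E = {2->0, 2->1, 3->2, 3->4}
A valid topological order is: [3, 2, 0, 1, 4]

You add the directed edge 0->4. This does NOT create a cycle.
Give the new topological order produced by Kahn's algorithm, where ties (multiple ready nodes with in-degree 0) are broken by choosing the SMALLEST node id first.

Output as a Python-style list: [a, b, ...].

Old toposort: [3, 2, 0, 1, 4]
Added edge: 0->4
Position of 0 (2) < position of 4 (4). Old order still valid.
Run Kahn's algorithm (break ties by smallest node id):
  initial in-degrees: [1, 1, 1, 0, 2]
  ready (indeg=0): [3]
  pop 3: indeg[2]->0; indeg[4]->1 | ready=[2] | order so far=[3]
  pop 2: indeg[0]->0; indeg[1]->0 | ready=[0, 1] | order so far=[3, 2]
  pop 0: indeg[4]->0 | ready=[1, 4] | order so far=[3, 2, 0]
  pop 1: no out-edges | ready=[4] | order so far=[3, 2, 0, 1]
  pop 4: no out-edges | ready=[] | order so far=[3, 2, 0, 1, 4]
  Result: [3, 2, 0, 1, 4]

Answer: [3, 2, 0, 1, 4]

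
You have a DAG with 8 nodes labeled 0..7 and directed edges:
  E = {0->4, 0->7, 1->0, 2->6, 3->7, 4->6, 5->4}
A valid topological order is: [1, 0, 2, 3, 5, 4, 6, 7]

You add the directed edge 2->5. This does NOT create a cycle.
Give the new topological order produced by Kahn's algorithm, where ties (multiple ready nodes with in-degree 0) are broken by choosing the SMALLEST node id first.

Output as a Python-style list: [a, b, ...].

Old toposort: [1, 0, 2, 3, 5, 4, 6, 7]
Added edge: 2->5
Position of 2 (2) < position of 5 (4). Old order still valid.
Run Kahn's algorithm (break ties by smallest node id):
  initial in-degrees: [1, 0, 0, 0, 2, 1, 2, 2]
  ready (indeg=0): [1, 2, 3]
  pop 1: indeg[0]->0 | ready=[0, 2, 3] | order so far=[1]
  pop 0: indeg[4]->1; indeg[7]->1 | ready=[2, 3] | order so far=[1, 0]
  pop 2: indeg[5]->0; indeg[6]->1 | ready=[3, 5] | order so far=[1, 0, 2]
  pop 3: indeg[7]->0 | ready=[5, 7] | order so far=[1, 0, 2, 3]
  pop 5: indeg[4]->0 | ready=[4, 7] | order so far=[1, 0, 2, 3, 5]
  pop 4: indeg[6]->0 | ready=[6, 7] | order so far=[1, 0, 2, 3, 5, 4]
  pop 6: no out-edges | ready=[7] | order so far=[1, 0, 2, 3, 5, 4, 6]
  pop 7: no out-edges | ready=[] | order so far=[1, 0, 2, 3, 5, 4, 6, 7]
  Result: [1, 0, 2, 3, 5, 4, 6, 7]

Answer: [1, 0, 2, 3, 5, 4, 6, 7]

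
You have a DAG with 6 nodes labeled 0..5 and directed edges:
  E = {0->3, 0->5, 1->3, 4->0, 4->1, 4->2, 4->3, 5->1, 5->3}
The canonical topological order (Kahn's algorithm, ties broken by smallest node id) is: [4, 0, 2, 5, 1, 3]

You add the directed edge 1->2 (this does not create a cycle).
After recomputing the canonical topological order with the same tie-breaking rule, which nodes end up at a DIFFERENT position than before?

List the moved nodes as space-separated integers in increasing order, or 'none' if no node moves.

Old toposort: [4, 0, 2, 5, 1, 3]
Added edge 1->2
Recompute Kahn (smallest-id tiebreak):
  initial in-degrees: [1, 2, 2, 4, 0, 1]
  ready (indeg=0): [4]
  pop 4: indeg[0]->0; indeg[1]->1; indeg[2]->1; indeg[3]->3 | ready=[0] | order so far=[4]
  pop 0: indeg[3]->2; indeg[5]->0 | ready=[5] | order so far=[4, 0]
  pop 5: indeg[1]->0; indeg[3]->1 | ready=[1] | order so far=[4, 0, 5]
  pop 1: indeg[2]->0; indeg[3]->0 | ready=[2, 3] | order so far=[4, 0, 5, 1]
  pop 2: no out-edges | ready=[3] | order so far=[4, 0, 5, 1, 2]
  pop 3: no out-edges | ready=[] | order so far=[4, 0, 5, 1, 2, 3]
New canonical toposort: [4, 0, 5, 1, 2, 3]
Compare positions:
  Node 0: index 1 -> 1 (same)
  Node 1: index 4 -> 3 (moved)
  Node 2: index 2 -> 4 (moved)
  Node 3: index 5 -> 5 (same)
  Node 4: index 0 -> 0 (same)
  Node 5: index 3 -> 2 (moved)
Nodes that changed position: 1 2 5

Answer: 1 2 5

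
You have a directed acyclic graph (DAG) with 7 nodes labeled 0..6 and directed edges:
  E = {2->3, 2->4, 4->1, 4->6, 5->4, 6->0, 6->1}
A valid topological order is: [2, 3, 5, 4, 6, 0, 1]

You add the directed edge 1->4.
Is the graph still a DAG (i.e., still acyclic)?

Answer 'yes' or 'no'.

Given toposort: [2, 3, 5, 4, 6, 0, 1]
Position of 1: index 6; position of 4: index 3
New edge 1->4: backward (u after v in old order)
Backward edge: old toposort is now invalid. Check if this creates a cycle.
Does 4 already reach 1? Reachable from 4: [0, 1, 4, 6]. YES -> cycle!
Still a DAG? no

Answer: no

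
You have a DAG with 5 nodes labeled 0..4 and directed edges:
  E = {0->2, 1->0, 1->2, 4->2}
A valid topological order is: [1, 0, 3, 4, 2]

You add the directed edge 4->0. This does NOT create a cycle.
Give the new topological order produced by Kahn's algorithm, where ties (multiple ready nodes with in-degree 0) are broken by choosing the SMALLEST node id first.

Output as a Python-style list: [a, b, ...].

Answer: [1, 3, 4, 0, 2]

Derivation:
Old toposort: [1, 0, 3, 4, 2]
Added edge: 4->0
Position of 4 (3) > position of 0 (1). Must reorder: 4 must now come before 0.
Run Kahn's algorithm (break ties by smallest node id):
  initial in-degrees: [2, 0, 3, 0, 0]
  ready (indeg=0): [1, 3, 4]
  pop 1: indeg[0]->1; indeg[2]->2 | ready=[3, 4] | order so far=[1]
  pop 3: no out-edges | ready=[4] | order so far=[1, 3]
  pop 4: indeg[0]->0; indeg[2]->1 | ready=[0] | order so far=[1, 3, 4]
  pop 0: indeg[2]->0 | ready=[2] | order so far=[1, 3, 4, 0]
  pop 2: no out-edges | ready=[] | order so far=[1, 3, 4, 0, 2]
  Result: [1, 3, 4, 0, 2]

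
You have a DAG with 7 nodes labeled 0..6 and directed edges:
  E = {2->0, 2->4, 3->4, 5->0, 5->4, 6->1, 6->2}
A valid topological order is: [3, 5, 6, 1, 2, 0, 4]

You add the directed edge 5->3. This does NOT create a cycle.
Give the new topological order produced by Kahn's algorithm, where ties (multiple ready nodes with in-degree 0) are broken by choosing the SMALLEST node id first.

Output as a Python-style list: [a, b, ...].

Answer: [5, 3, 6, 1, 2, 0, 4]

Derivation:
Old toposort: [3, 5, 6, 1, 2, 0, 4]
Added edge: 5->3
Position of 5 (1) > position of 3 (0). Must reorder: 5 must now come before 3.
Run Kahn's algorithm (break ties by smallest node id):
  initial in-degrees: [2, 1, 1, 1, 3, 0, 0]
  ready (indeg=0): [5, 6]
  pop 5: indeg[0]->1; indeg[3]->0; indeg[4]->2 | ready=[3, 6] | order so far=[5]
  pop 3: indeg[4]->1 | ready=[6] | order so far=[5, 3]
  pop 6: indeg[1]->0; indeg[2]->0 | ready=[1, 2] | order so far=[5, 3, 6]
  pop 1: no out-edges | ready=[2] | order so far=[5, 3, 6, 1]
  pop 2: indeg[0]->0; indeg[4]->0 | ready=[0, 4] | order so far=[5, 3, 6, 1, 2]
  pop 0: no out-edges | ready=[4] | order so far=[5, 3, 6, 1, 2, 0]
  pop 4: no out-edges | ready=[] | order so far=[5, 3, 6, 1, 2, 0, 4]
  Result: [5, 3, 6, 1, 2, 0, 4]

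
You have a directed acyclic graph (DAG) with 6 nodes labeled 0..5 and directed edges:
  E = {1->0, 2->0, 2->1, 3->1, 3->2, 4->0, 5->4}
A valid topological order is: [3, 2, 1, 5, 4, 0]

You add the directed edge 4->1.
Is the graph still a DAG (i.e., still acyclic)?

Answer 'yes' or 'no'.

Answer: yes

Derivation:
Given toposort: [3, 2, 1, 5, 4, 0]
Position of 4: index 4; position of 1: index 2
New edge 4->1: backward (u after v in old order)
Backward edge: old toposort is now invalid. Check if this creates a cycle.
Does 1 already reach 4? Reachable from 1: [0, 1]. NO -> still a DAG (reorder needed).
Still a DAG? yes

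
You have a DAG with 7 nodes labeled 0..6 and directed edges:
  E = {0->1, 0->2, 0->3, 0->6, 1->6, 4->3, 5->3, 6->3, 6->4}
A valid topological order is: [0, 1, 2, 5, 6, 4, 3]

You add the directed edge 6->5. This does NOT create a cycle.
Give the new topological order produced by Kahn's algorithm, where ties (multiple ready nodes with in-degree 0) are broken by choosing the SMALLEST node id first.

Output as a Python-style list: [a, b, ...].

Old toposort: [0, 1, 2, 5, 6, 4, 3]
Added edge: 6->5
Position of 6 (4) > position of 5 (3). Must reorder: 6 must now come before 5.
Run Kahn's algorithm (break ties by smallest node id):
  initial in-degrees: [0, 1, 1, 4, 1, 1, 2]
  ready (indeg=0): [0]
  pop 0: indeg[1]->0; indeg[2]->0; indeg[3]->3; indeg[6]->1 | ready=[1, 2] | order so far=[0]
  pop 1: indeg[6]->0 | ready=[2, 6] | order so far=[0, 1]
  pop 2: no out-edges | ready=[6] | order so far=[0, 1, 2]
  pop 6: indeg[3]->2; indeg[4]->0; indeg[5]->0 | ready=[4, 5] | order so far=[0, 1, 2, 6]
  pop 4: indeg[3]->1 | ready=[5] | order so far=[0, 1, 2, 6, 4]
  pop 5: indeg[3]->0 | ready=[3] | order so far=[0, 1, 2, 6, 4, 5]
  pop 3: no out-edges | ready=[] | order so far=[0, 1, 2, 6, 4, 5, 3]
  Result: [0, 1, 2, 6, 4, 5, 3]

Answer: [0, 1, 2, 6, 4, 5, 3]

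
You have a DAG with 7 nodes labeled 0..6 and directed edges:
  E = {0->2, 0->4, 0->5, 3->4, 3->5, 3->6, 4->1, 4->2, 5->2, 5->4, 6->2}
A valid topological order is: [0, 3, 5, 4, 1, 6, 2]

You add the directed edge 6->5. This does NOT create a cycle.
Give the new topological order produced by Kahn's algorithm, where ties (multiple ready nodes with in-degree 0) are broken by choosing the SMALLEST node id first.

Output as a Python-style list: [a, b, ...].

Answer: [0, 3, 6, 5, 4, 1, 2]

Derivation:
Old toposort: [0, 3, 5, 4, 1, 6, 2]
Added edge: 6->5
Position of 6 (5) > position of 5 (2). Must reorder: 6 must now come before 5.
Run Kahn's algorithm (break ties by smallest node id):
  initial in-degrees: [0, 1, 4, 0, 3, 3, 1]
  ready (indeg=0): [0, 3]
  pop 0: indeg[2]->3; indeg[4]->2; indeg[5]->2 | ready=[3] | order so far=[0]
  pop 3: indeg[4]->1; indeg[5]->1; indeg[6]->0 | ready=[6] | order so far=[0, 3]
  pop 6: indeg[2]->2; indeg[5]->0 | ready=[5] | order so far=[0, 3, 6]
  pop 5: indeg[2]->1; indeg[4]->0 | ready=[4] | order so far=[0, 3, 6, 5]
  pop 4: indeg[1]->0; indeg[2]->0 | ready=[1, 2] | order so far=[0, 3, 6, 5, 4]
  pop 1: no out-edges | ready=[2] | order so far=[0, 3, 6, 5, 4, 1]
  pop 2: no out-edges | ready=[] | order so far=[0, 3, 6, 5, 4, 1, 2]
  Result: [0, 3, 6, 5, 4, 1, 2]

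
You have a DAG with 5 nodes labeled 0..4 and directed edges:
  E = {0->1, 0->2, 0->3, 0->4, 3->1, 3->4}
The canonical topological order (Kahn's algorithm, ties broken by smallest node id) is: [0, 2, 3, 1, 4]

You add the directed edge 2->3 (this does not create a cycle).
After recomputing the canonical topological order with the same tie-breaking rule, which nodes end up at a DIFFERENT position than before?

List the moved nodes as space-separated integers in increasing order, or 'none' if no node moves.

Old toposort: [0, 2, 3, 1, 4]
Added edge 2->3
Recompute Kahn (smallest-id tiebreak):
  initial in-degrees: [0, 2, 1, 2, 2]
  ready (indeg=0): [0]
  pop 0: indeg[1]->1; indeg[2]->0; indeg[3]->1; indeg[4]->1 | ready=[2] | order so far=[0]
  pop 2: indeg[3]->0 | ready=[3] | order so far=[0, 2]
  pop 3: indeg[1]->0; indeg[4]->0 | ready=[1, 4] | order so far=[0, 2, 3]
  pop 1: no out-edges | ready=[4] | order so far=[0, 2, 3, 1]
  pop 4: no out-edges | ready=[] | order so far=[0, 2, 3, 1, 4]
New canonical toposort: [0, 2, 3, 1, 4]
Compare positions:
  Node 0: index 0 -> 0 (same)
  Node 1: index 3 -> 3 (same)
  Node 2: index 1 -> 1 (same)
  Node 3: index 2 -> 2 (same)
  Node 4: index 4 -> 4 (same)
Nodes that changed position: none

Answer: none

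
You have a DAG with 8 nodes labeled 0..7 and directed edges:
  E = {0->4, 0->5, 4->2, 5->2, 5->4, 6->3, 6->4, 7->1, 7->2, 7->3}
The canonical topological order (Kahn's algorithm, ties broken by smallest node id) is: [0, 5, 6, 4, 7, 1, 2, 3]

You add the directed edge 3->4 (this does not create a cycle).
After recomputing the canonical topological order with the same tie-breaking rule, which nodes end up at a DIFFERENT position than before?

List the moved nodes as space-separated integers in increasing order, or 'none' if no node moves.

Old toposort: [0, 5, 6, 4, 7, 1, 2, 3]
Added edge 3->4
Recompute Kahn (smallest-id tiebreak):
  initial in-degrees: [0, 1, 3, 2, 4, 1, 0, 0]
  ready (indeg=0): [0, 6, 7]
  pop 0: indeg[4]->3; indeg[5]->0 | ready=[5, 6, 7] | order so far=[0]
  pop 5: indeg[2]->2; indeg[4]->2 | ready=[6, 7] | order so far=[0, 5]
  pop 6: indeg[3]->1; indeg[4]->1 | ready=[7] | order so far=[0, 5, 6]
  pop 7: indeg[1]->0; indeg[2]->1; indeg[3]->0 | ready=[1, 3] | order so far=[0, 5, 6, 7]
  pop 1: no out-edges | ready=[3] | order so far=[0, 5, 6, 7, 1]
  pop 3: indeg[4]->0 | ready=[4] | order so far=[0, 5, 6, 7, 1, 3]
  pop 4: indeg[2]->0 | ready=[2] | order so far=[0, 5, 6, 7, 1, 3, 4]
  pop 2: no out-edges | ready=[] | order so far=[0, 5, 6, 7, 1, 3, 4, 2]
New canonical toposort: [0, 5, 6, 7, 1, 3, 4, 2]
Compare positions:
  Node 0: index 0 -> 0 (same)
  Node 1: index 5 -> 4 (moved)
  Node 2: index 6 -> 7 (moved)
  Node 3: index 7 -> 5 (moved)
  Node 4: index 3 -> 6 (moved)
  Node 5: index 1 -> 1 (same)
  Node 6: index 2 -> 2 (same)
  Node 7: index 4 -> 3 (moved)
Nodes that changed position: 1 2 3 4 7

Answer: 1 2 3 4 7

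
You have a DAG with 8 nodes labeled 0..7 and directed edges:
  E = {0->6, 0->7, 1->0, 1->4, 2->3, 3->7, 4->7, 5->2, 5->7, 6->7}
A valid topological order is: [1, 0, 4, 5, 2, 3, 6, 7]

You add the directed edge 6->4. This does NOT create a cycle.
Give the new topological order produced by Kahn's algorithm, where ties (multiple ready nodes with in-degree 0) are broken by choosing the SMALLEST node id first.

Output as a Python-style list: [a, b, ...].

Old toposort: [1, 0, 4, 5, 2, 3, 6, 7]
Added edge: 6->4
Position of 6 (6) > position of 4 (2). Must reorder: 6 must now come before 4.
Run Kahn's algorithm (break ties by smallest node id):
  initial in-degrees: [1, 0, 1, 1, 2, 0, 1, 5]
  ready (indeg=0): [1, 5]
  pop 1: indeg[0]->0; indeg[4]->1 | ready=[0, 5] | order so far=[1]
  pop 0: indeg[6]->0; indeg[7]->4 | ready=[5, 6] | order so far=[1, 0]
  pop 5: indeg[2]->0; indeg[7]->3 | ready=[2, 6] | order so far=[1, 0, 5]
  pop 2: indeg[3]->0 | ready=[3, 6] | order so far=[1, 0, 5, 2]
  pop 3: indeg[7]->2 | ready=[6] | order so far=[1, 0, 5, 2, 3]
  pop 6: indeg[4]->0; indeg[7]->1 | ready=[4] | order so far=[1, 0, 5, 2, 3, 6]
  pop 4: indeg[7]->0 | ready=[7] | order so far=[1, 0, 5, 2, 3, 6, 4]
  pop 7: no out-edges | ready=[] | order so far=[1, 0, 5, 2, 3, 6, 4, 7]
  Result: [1, 0, 5, 2, 3, 6, 4, 7]

Answer: [1, 0, 5, 2, 3, 6, 4, 7]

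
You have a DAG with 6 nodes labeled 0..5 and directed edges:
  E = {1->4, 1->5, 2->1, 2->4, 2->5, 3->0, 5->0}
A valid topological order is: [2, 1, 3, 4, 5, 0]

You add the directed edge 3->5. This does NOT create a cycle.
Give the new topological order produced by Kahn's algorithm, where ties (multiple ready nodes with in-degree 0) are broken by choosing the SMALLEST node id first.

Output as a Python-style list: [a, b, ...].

Answer: [2, 1, 3, 4, 5, 0]

Derivation:
Old toposort: [2, 1, 3, 4, 5, 0]
Added edge: 3->5
Position of 3 (2) < position of 5 (4). Old order still valid.
Run Kahn's algorithm (break ties by smallest node id):
  initial in-degrees: [2, 1, 0, 0, 2, 3]
  ready (indeg=0): [2, 3]
  pop 2: indeg[1]->0; indeg[4]->1; indeg[5]->2 | ready=[1, 3] | order so far=[2]
  pop 1: indeg[4]->0; indeg[5]->1 | ready=[3, 4] | order so far=[2, 1]
  pop 3: indeg[0]->1; indeg[5]->0 | ready=[4, 5] | order so far=[2, 1, 3]
  pop 4: no out-edges | ready=[5] | order so far=[2, 1, 3, 4]
  pop 5: indeg[0]->0 | ready=[0] | order so far=[2, 1, 3, 4, 5]
  pop 0: no out-edges | ready=[] | order so far=[2, 1, 3, 4, 5, 0]
  Result: [2, 1, 3, 4, 5, 0]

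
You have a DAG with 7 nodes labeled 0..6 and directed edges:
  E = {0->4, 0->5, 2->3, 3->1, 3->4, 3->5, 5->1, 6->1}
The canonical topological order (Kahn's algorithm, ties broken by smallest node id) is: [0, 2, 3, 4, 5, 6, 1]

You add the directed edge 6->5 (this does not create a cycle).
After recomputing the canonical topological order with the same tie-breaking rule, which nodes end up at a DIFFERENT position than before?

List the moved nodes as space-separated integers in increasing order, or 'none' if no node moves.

Old toposort: [0, 2, 3, 4, 5, 6, 1]
Added edge 6->5
Recompute Kahn (smallest-id tiebreak):
  initial in-degrees: [0, 3, 0, 1, 2, 3, 0]
  ready (indeg=0): [0, 2, 6]
  pop 0: indeg[4]->1; indeg[5]->2 | ready=[2, 6] | order so far=[0]
  pop 2: indeg[3]->0 | ready=[3, 6] | order so far=[0, 2]
  pop 3: indeg[1]->2; indeg[4]->0; indeg[5]->1 | ready=[4, 6] | order so far=[0, 2, 3]
  pop 4: no out-edges | ready=[6] | order so far=[0, 2, 3, 4]
  pop 6: indeg[1]->1; indeg[5]->0 | ready=[5] | order so far=[0, 2, 3, 4, 6]
  pop 5: indeg[1]->0 | ready=[1] | order so far=[0, 2, 3, 4, 6, 5]
  pop 1: no out-edges | ready=[] | order so far=[0, 2, 3, 4, 6, 5, 1]
New canonical toposort: [0, 2, 3, 4, 6, 5, 1]
Compare positions:
  Node 0: index 0 -> 0 (same)
  Node 1: index 6 -> 6 (same)
  Node 2: index 1 -> 1 (same)
  Node 3: index 2 -> 2 (same)
  Node 4: index 3 -> 3 (same)
  Node 5: index 4 -> 5 (moved)
  Node 6: index 5 -> 4 (moved)
Nodes that changed position: 5 6

Answer: 5 6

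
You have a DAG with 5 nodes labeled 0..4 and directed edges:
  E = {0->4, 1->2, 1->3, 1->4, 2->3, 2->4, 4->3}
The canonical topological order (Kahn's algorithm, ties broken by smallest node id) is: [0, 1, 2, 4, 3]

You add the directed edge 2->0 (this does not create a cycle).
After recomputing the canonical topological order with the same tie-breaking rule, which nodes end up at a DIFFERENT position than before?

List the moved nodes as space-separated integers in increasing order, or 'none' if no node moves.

Answer: 0 1 2

Derivation:
Old toposort: [0, 1, 2, 4, 3]
Added edge 2->0
Recompute Kahn (smallest-id tiebreak):
  initial in-degrees: [1, 0, 1, 3, 3]
  ready (indeg=0): [1]
  pop 1: indeg[2]->0; indeg[3]->2; indeg[4]->2 | ready=[2] | order so far=[1]
  pop 2: indeg[0]->0; indeg[3]->1; indeg[4]->1 | ready=[0] | order so far=[1, 2]
  pop 0: indeg[4]->0 | ready=[4] | order so far=[1, 2, 0]
  pop 4: indeg[3]->0 | ready=[3] | order so far=[1, 2, 0, 4]
  pop 3: no out-edges | ready=[] | order so far=[1, 2, 0, 4, 3]
New canonical toposort: [1, 2, 0, 4, 3]
Compare positions:
  Node 0: index 0 -> 2 (moved)
  Node 1: index 1 -> 0 (moved)
  Node 2: index 2 -> 1 (moved)
  Node 3: index 4 -> 4 (same)
  Node 4: index 3 -> 3 (same)
Nodes that changed position: 0 1 2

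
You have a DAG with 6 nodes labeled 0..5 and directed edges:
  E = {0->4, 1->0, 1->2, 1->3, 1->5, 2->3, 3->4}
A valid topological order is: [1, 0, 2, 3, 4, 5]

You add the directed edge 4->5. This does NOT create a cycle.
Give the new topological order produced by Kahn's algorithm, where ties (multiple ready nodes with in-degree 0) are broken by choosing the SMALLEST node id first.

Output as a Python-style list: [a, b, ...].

Answer: [1, 0, 2, 3, 4, 5]

Derivation:
Old toposort: [1, 0, 2, 3, 4, 5]
Added edge: 4->5
Position of 4 (4) < position of 5 (5). Old order still valid.
Run Kahn's algorithm (break ties by smallest node id):
  initial in-degrees: [1, 0, 1, 2, 2, 2]
  ready (indeg=0): [1]
  pop 1: indeg[0]->0; indeg[2]->0; indeg[3]->1; indeg[5]->1 | ready=[0, 2] | order so far=[1]
  pop 0: indeg[4]->1 | ready=[2] | order so far=[1, 0]
  pop 2: indeg[3]->0 | ready=[3] | order so far=[1, 0, 2]
  pop 3: indeg[4]->0 | ready=[4] | order so far=[1, 0, 2, 3]
  pop 4: indeg[5]->0 | ready=[5] | order so far=[1, 0, 2, 3, 4]
  pop 5: no out-edges | ready=[] | order so far=[1, 0, 2, 3, 4, 5]
  Result: [1, 0, 2, 3, 4, 5]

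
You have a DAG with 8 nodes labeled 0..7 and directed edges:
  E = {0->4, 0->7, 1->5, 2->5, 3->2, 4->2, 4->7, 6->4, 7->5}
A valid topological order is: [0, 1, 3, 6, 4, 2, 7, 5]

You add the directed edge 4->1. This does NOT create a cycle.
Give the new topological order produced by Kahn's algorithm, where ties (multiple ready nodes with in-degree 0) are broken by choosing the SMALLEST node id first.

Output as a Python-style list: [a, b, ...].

Old toposort: [0, 1, 3, 6, 4, 2, 7, 5]
Added edge: 4->1
Position of 4 (4) > position of 1 (1). Must reorder: 4 must now come before 1.
Run Kahn's algorithm (break ties by smallest node id):
  initial in-degrees: [0, 1, 2, 0, 2, 3, 0, 2]
  ready (indeg=0): [0, 3, 6]
  pop 0: indeg[4]->1; indeg[7]->1 | ready=[3, 6] | order so far=[0]
  pop 3: indeg[2]->1 | ready=[6] | order so far=[0, 3]
  pop 6: indeg[4]->0 | ready=[4] | order so far=[0, 3, 6]
  pop 4: indeg[1]->0; indeg[2]->0; indeg[7]->0 | ready=[1, 2, 7] | order so far=[0, 3, 6, 4]
  pop 1: indeg[5]->2 | ready=[2, 7] | order so far=[0, 3, 6, 4, 1]
  pop 2: indeg[5]->1 | ready=[7] | order so far=[0, 3, 6, 4, 1, 2]
  pop 7: indeg[5]->0 | ready=[5] | order so far=[0, 3, 6, 4, 1, 2, 7]
  pop 5: no out-edges | ready=[] | order so far=[0, 3, 6, 4, 1, 2, 7, 5]
  Result: [0, 3, 6, 4, 1, 2, 7, 5]

Answer: [0, 3, 6, 4, 1, 2, 7, 5]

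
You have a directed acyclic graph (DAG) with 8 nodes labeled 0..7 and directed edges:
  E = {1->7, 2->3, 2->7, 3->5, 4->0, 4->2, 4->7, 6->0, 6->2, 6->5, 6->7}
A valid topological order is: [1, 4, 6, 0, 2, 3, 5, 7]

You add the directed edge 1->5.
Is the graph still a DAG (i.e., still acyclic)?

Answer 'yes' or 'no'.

Answer: yes

Derivation:
Given toposort: [1, 4, 6, 0, 2, 3, 5, 7]
Position of 1: index 0; position of 5: index 6
New edge 1->5: forward
Forward edge: respects the existing order. Still a DAG, same toposort still valid.
Still a DAG? yes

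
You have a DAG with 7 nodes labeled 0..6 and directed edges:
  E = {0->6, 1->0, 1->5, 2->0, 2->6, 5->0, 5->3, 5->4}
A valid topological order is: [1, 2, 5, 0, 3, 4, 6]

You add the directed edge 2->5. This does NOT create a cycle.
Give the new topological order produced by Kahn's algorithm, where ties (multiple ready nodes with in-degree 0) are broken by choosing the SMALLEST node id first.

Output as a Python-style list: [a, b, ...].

Answer: [1, 2, 5, 0, 3, 4, 6]

Derivation:
Old toposort: [1, 2, 5, 0, 3, 4, 6]
Added edge: 2->5
Position of 2 (1) < position of 5 (2). Old order still valid.
Run Kahn's algorithm (break ties by smallest node id):
  initial in-degrees: [3, 0, 0, 1, 1, 2, 2]
  ready (indeg=0): [1, 2]
  pop 1: indeg[0]->2; indeg[5]->1 | ready=[2] | order so far=[1]
  pop 2: indeg[0]->1; indeg[5]->0; indeg[6]->1 | ready=[5] | order so far=[1, 2]
  pop 5: indeg[0]->0; indeg[3]->0; indeg[4]->0 | ready=[0, 3, 4] | order so far=[1, 2, 5]
  pop 0: indeg[6]->0 | ready=[3, 4, 6] | order so far=[1, 2, 5, 0]
  pop 3: no out-edges | ready=[4, 6] | order so far=[1, 2, 5, 0, 3]
  pop 4: no out-edges | ready=[6] | order so far=[1, 2, 5, 0, 3, 4]
  pop 6: no out-edges | ready=[] | order so far=[1, 2, 5, 0, 3, 4, 6]
  Result: [1, 2, 5, 0, 3, 4, 6]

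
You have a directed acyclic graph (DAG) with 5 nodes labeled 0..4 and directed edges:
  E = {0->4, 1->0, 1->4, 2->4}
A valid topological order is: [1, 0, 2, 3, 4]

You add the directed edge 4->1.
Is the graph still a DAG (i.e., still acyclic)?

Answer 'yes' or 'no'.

Answer: no

Derivation:
Given toposort: [1, 0, 2, 3, 4]
Position of 4: index 4; position of 1: index 0
New edge 4->1: backward (u after v in old order)
Backward edge: old toposort is now invalid. Check if this creates a cycle.
Does 1 already reach 4? Reachable from 1: [0, 1, 4]. YES -> cycle!
Still a DAG? no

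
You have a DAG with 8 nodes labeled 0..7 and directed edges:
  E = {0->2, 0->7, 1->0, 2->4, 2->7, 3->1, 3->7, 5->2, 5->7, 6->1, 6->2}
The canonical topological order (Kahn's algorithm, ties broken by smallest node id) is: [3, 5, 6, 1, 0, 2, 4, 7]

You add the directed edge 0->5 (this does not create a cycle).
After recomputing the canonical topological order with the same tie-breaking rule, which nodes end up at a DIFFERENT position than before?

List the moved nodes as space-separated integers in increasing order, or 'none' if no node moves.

Answer: 0 1 5 6

Derivation:
Old toposort: [3, 5, 6, 1, 0, 2, 4, 7]
Added edge 0->5
Recompute Kahn (smallest-id tiebreak):
  initial in-degrees: [1, 2, 3, 0, 1, 1, 0, 4]
  ready (indeg=0): [3, 6]
  pop 3: indeg[1]->1; indeg[7]->3 | ready=[6] | order so far=[3]
  pop 6: indeg[1]->0; indeg[2]->2 | ready=[1] | order so far=[3, 6]
  pop 1: indeg[0]->0 | ready=[0] | order so far=[3, 6, 1]
  pop 0: indeg[2]->1; indeg[5]->0; indeg[7]->2 | ready=[5] | order so far=[3, 6, 1, 0]
  pop 5: indeg[2]->0; indeg[7]->1 | ready=[2] | order so far=[3, 6, 1, 0, 5]
  pop 2: indeg[4]->0; indeg[7]->0 | ready=[4, 7] | order so far=[3, 6, 1, 0, 5, 2]
  pop 4: no out-edges | ready=[7] | order so far=[3, 6, 1, 0, 5, 2, 4]
  pop 7: no out-edges | ready=[] | order so far=[3, 6, 1, 0, 5, 2, 4, 7]
New canonical toposort: [3, 6, 1, 0, 5, 2, 4, 7]
Compare positions:
  Node 0: index 4 -> 3 (moved)
  Node 1: index 3 -> 2 (moved)
  Node 2: index 5 -> 5 (same)
  Node 3: index 0 -> 0 (same)
  Node 4: index 6 -> 6 (same)
  Node 5: index 1 -> 4 (moved)
  Node 6: index 2 -> 1 (moved)
  Node 7: index 7 -> 7 (same)
Nodes that changed position: 0 1 5 6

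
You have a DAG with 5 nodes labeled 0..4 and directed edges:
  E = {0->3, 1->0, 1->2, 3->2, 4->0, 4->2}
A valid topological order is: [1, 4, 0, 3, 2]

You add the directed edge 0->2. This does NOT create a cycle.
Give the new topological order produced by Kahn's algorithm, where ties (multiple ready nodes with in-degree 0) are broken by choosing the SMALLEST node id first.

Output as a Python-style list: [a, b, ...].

Old toposort: [1, 4, 0, 3, 2]
Added edge: 0->2
Position of 0 (2) < position of 2 (4). Old order still valid.
Run Kahn's algorithm (break ties by smallest node id):
  initial in-degrees: [2, 0, 4, 1, 0]
  ready (indeg=0): [1, 4]
  pop 1: indeg[0]->1; indeg[2]->3 | ready=[4] | order so far=[1]
  pop 4: indeg[0]->0; indeg[2]->2 | ready=[0] | order so far=[1, 4]
  pop 0: indeg[2]->1; indeg[3]->0 | ready=[3] | order so far=[1, 4, 0]
  pop 3: indeg[2]->0 | ready=[2] | order so far=[1, 4, 0, 3]
  pop 2: no out-edges | ready=[] | order so far=[1, 4, 0, 3, 2]
  Result: [1, 4, 0, 3, 2]

Answer: [1, 4, 0, 3, 2]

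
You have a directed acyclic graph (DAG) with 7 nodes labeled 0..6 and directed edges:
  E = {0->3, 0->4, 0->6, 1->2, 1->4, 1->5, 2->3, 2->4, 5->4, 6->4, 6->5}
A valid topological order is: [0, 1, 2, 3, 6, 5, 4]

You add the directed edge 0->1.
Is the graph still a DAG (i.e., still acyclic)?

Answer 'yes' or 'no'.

Answer: yes

Derivation:
Given toposort: [0, 1, 2, 3, 6, 5, 4]
Position of 0: index 0; position of 1: index 1
New edge 0->1: forward
Forward edge: respects the existing order. Still a DAG, same toposort still valid.
Still a DAG? yes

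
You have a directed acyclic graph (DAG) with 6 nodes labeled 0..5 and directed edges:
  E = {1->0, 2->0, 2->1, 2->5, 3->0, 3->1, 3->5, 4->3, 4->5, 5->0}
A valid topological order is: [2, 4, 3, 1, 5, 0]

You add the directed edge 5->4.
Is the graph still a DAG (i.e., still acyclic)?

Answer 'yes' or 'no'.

Given toposort: [2, 4, 3, 1, 5, 0]
Position of 5: index 4; position of 4: index 1
New edge 5->4: backward (u after v in old order)
Backward edge: old toposort is now invalid. Check if this creates a cycle.
Does 4 already reach 5? Reachable from 4: [0, 1, 3, 4, 5]. YES -> cycle!
Still a DAG? no

Answer: no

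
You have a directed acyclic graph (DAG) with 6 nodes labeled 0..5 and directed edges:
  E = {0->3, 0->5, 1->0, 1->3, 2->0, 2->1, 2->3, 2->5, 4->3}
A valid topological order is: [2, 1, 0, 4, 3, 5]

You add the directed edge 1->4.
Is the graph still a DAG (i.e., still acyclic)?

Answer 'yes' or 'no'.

Answer: yes

Derivation:
Given toposort: [2, 1, 0, 4, 3, 5]
Position of 1: index 1; position of 4: index 3
New edge 1->4: forward
Forward edge: respects the existing order. Still a DAG, same toposort still valid.
Still a DAG? yes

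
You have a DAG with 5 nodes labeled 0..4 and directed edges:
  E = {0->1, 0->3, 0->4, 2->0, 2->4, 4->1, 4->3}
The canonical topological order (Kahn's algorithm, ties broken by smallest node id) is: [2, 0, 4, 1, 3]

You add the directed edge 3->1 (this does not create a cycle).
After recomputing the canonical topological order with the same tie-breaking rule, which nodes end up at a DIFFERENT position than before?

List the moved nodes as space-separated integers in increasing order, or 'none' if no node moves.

Old toposort: [2, 0, 4, 1, 3]
Added edge 3->1
Recompute Kahn (smallest-id tiebreak):
  initial in-degrees: [1, 3, 0, 2, 2]
  ready (indeg=0): [2]
  pop 2: indeg[0]->0; indeg[4]->1 | ready=[0] | order so far=[2]
  pop 0: indeg[1]->2; indeg[3]->1; indeg[4]->0 | ready=[4] | order so far=[2, 0]
  pop 4: indeg[1]->1; indeg[3]->0 | ready=[3] | order so far=[2, 0, 4]
  pop 3: indeg[1]->0 | ready=[1] | order so far=[2, 0, 4, 3]
  pop 1: no out-edges | ready=[] | order so far=[2, 0, 4, 3, 1]
New canonical toposort: [2, 0, 4, 3, 1]
Compare positions:
  Node 0: index 1 -> 1 (same)
  Node 1: index 3 -> 4 (moved)
  Node 2: index 0 -> 0 (same)
  Node 3: index 4 -> 3 (moved)
  Node 4: index 2 -> 2 (same)
Nodes that changed position: 1 3

Answer: 1 3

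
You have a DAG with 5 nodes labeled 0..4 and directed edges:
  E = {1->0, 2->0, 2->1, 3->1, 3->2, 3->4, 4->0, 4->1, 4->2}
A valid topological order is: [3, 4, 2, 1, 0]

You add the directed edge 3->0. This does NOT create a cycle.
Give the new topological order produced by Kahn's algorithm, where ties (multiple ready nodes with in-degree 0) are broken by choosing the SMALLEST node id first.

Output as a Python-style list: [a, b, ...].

Answer: [3, 4, 2, 1, 0]

Derivation:
Old toposort: [3, 4, 2, 1, 0]
Added edge: 3->0
Position of 3 (0) < position of 0 (4). Old order still valid.
Run Kahn's algorithm (break ties by smallest node id):
  initial in-degrees: [4, 3, 2, 0, 1]
  ready (indeg=0): [3]
  pop 3: indeg[0]->3; indeg[1]->2; indeg[2]->1; indeg[4]->0 | ready=[4] | order so far=[3]
  pop 4: indeg[0]->2; indeg[1]->1; indeg[2]->0 | ready=[2] | order so far=[3, 4]
  pop 2: indeg[0]->1; indeg[1]->0 | ready=[1] | order so far=[3, 4, 2]
  pop 1: indeg[0]->0 | ready=[0] | order so far=[3, 4, 2, 1]
  pop 0: no out-edges | ready=[] | order so far=[3, 4, 2, 1, 0]
  Result: [3, 4, 2, 1, 0]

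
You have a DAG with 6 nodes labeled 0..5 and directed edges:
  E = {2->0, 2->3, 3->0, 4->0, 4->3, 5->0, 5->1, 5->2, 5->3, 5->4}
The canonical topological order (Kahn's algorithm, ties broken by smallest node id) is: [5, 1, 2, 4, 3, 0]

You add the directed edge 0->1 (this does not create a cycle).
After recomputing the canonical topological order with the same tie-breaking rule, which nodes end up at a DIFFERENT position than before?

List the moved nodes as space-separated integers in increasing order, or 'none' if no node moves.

Old toposort: [5, 1, 2, 4, 3, 0]
Added edge 0->1
Recompute Kahn (smallest-id tiebreak):
  initial in-degrees: [4, 2, 1, 3, 1, 0]
  ready (indeg=0): [5]
  pop 5: indeg[0]->3; indeg[1]->1; indeg[2]->0; indeg[3]->2; indeg[4]->0 | ready=[2, 4] | order so far=[5]
  pop 2: indeg[0]->2; indeg[3]->1 | ready=[4] | order so far=[5, 2]
  pop 4: indeg[0]->1; indeg[3]->0 | ready=[3] | order so far=[5, 2, 4]
  pop 3: indeg[0]->0 | ready=[0] | order so far=[5, 2, 4, 3]
  pop 0: indeg[1]->0 | ready=[1] | order so far=[5, 2, 4, 3, 0]
  pop 1: no out-edges | ready=[] | order so far=[5, 2, 4, 3, 0, 1]
New canonical toposort: [5, 2, 4, 3, 0, 1]
Compare positions:
  Node 0: index 5 -> 4 (moved)
  Node 1: index 1 -> 5 (moved)
  Node 2: index 2 -> 1 (moved)
  Node 3: index 4 -> 3 (moved)
  Node 4: index 3 -> 2 (moved)
  Node 5: index 0 -> 0 (same)
Nodes that changed position: 0 1 2 3 4

Answer: 0 1 2 3 4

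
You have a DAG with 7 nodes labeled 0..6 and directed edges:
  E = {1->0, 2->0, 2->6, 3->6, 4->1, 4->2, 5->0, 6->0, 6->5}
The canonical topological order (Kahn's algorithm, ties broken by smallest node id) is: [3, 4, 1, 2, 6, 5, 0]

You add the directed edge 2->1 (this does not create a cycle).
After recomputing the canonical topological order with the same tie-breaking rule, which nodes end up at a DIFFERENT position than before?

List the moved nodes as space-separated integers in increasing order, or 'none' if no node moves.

Answer: 1 2

Derivation:
Old toposort: [3, 4, 1, 2, 6, 5, 0]
Added edge 2->1
Recompute Kahn (smallest-id tiebreak):
  initial in-degrees: [4, 2, 1, 0, 0, 1, 2]
  ready (indeg=0): [3, 4]
  pop 3: indeg[6]->1 | ready=[4] | order so far=[3]
  pop 4: indeg[1]->1; indeg[2]->0 | ready=[2] | order so far=[3, 4]
  pop 2: indeg[0]->3; indeg[1]->0; indeg[6]->0 | ready=[1, 6] | order so far=[3, 4, 2]
  pop 1: indeg[0]->2 | ready=[6] | order so far=[3, 4, 2, 1]
  pop 6: indeg[0]->1; indeg[5]->0 | ready=[5] | order so far=[3, 4, 2, 1, 6]
  pop 5: indeg[0]->0 | ready=[0] | order so far=[3, 4, 2, 1, 6, 5]
  pop 0: no out-edges | ready=[] | order so far=[3, 4, 2, 1, 6, 5, 0]
New canonical toposort: [3, 4, 2, 1, 6, 5, 0]
Compare positions:
  Node 0: index 6 -> 6 (same)
  Node 1: index 2 -> 3 (moved)
  Node 2: index 3 -> 2 (moved)
  Node 3: index 0 -> 0 (same)
  Node 4: index 1 -> 1 (same)
  Node 5: index 5 -> 5 (same)
  Node 6: index 4 -> 4 (same)
Nodes that changed position: 1 2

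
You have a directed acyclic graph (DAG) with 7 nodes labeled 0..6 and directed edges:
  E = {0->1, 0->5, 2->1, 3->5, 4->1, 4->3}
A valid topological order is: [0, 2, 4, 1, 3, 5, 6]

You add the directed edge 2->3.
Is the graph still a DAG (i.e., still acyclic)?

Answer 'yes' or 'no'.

Answer: yes

Derivation:
Given toposort: [0, 2, 4, 1, 3, 5, 6]
Position of 2: index 1; position of 3: index 4
New edge 2->3: forward
Forward edge: respects the existing order. Still a DAG, same toposort still valid.
Still a DAG? yes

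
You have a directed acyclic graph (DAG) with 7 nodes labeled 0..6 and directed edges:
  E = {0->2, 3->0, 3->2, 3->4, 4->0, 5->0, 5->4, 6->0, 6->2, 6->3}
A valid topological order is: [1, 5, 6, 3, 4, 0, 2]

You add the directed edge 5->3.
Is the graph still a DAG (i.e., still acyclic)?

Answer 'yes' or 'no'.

Given toposort: [1, 5, 6, 3, 4, 0, 2]
Position of 5: index 1; position of 3: index 3
New edge 5->3: forward
Forward edge: respects the existing order. Still a DAG, same toposort still valid.
Still a DAG? yes

Answer: yes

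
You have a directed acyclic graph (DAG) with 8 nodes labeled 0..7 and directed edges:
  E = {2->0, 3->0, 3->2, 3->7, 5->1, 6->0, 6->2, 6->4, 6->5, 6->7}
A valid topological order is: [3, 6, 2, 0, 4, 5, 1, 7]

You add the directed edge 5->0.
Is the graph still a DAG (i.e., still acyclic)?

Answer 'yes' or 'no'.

Given toposort: [3, 6, 2, 0, 4, 5, 1, 7]
Position of 5: index 5; position of 0: index 3
New edge 5->0: backward (u after v in old order)
Backward edge: old toposort is now invalid. Check if this creates a cycle.
Does 0 already reach 5? Reachable from 0: [0]. NO -> still a DAG (reorder needed).
Still a DAG? yes

Answer: yes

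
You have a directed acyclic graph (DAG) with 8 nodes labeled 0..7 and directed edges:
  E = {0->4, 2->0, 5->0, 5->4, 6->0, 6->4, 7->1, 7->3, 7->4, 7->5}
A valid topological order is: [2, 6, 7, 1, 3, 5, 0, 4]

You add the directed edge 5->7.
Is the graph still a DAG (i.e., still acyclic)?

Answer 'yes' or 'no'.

Given toposort: [2, 6, 7, 1, 3, 5, 0, 4]
Position of 5: index 5; position of 7: index 2
New edge 5->7: backward (u after v in old order)
Backward edge: old toposort is now invalid. Check if this creates a cycle.
Does 7 already reach 5? Reachable from 7: [0, 1, 3, 4, 5, 7]. YES -> cycle!
Still a DAG? no

Answer: no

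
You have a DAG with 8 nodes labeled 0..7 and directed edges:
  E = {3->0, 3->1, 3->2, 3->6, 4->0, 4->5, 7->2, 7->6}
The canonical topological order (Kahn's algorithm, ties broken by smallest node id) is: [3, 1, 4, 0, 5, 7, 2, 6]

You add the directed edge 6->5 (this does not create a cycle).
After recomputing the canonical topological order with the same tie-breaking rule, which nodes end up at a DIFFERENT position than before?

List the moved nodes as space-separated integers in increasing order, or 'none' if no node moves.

Answer: 2 5 6 7

Derivation:
Old toposort: [3, 1, 4, 0, 5, 7, 2, 6]
Added edge 6->5
Recompute Kahn (smallest-id tiebreak):
  initial in-degrees: [2, 1, 2, 0, 0, 2, 2, 0]
  ready (indeg=0): [3, 4, 7]
  pop 3: indeg[0]->1; indeg[1]->0; indeg[2]->1; indeg[6]->1 | ready=[1, 4, 7] | order so far=[3]
  pop 1: no out-edges | ready=[4, 7] | order so far=[3, 1]
  pop 4: indeg[0]->0; indeg[5]->1 | ready=[0, 7] | order so far=[3, 1, 4]
  pop 0: no out-edges | ready=[7] | order so far=[3, 1, 4, 0]
  pop 7: indeg[2]->0; indeg[6]->0 | ready=[2, 6] | order so far=[3, 1, 4, 0, 7]
  pop 2: no out-edges | ready=[6] | order so far=[3, 1, 4, 0, 7, 2]
  pop 6: indeg[5]->0 | ready=[5] | order so far=[3, 1, 4, 0, 7, 2, 6]
  pop 5: no out-edges | ready=[] | order so far=[3, 1, 4, 0, 7, 2, 6, 5]
New canonical toposort: [3, 1, 4, 0, 7, 2, 6, 5]
Compare positions:
  Node 0: index 3 -> 3 (same)
  Node 1: index 1 -> 1 (same)
  Node 2: index 6 -> 5 (moved)
  Node 3: index 0 -> 0 (same)
  Node 4: index 2 -> 2 (same)
  Node 5: index 4 -> 7 (moved)
  Node 6: index 7 -> 6 (moved)
  Node 7: index 5 -> 4 (moved)
Nodes that changed position: 2 5 6 7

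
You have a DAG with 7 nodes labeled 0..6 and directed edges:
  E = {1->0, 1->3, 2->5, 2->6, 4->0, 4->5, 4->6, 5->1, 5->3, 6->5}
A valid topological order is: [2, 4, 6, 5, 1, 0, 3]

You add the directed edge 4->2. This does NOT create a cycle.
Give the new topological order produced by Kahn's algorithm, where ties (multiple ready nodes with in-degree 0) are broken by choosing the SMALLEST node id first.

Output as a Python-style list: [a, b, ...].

Answer: [4, 2, 6, 5, 1, 0, 3]

Derivation:
Old toposort: [2, 4, 6, 5, 1, 0, 3]
Added edge: 4->2
Position of 4 (1) > position of 2 (0). Must reorder: 4 must now come before 2.
Run Kahn's algorithm (break ties by smallest node id):
  initial in-degrees: [2, 1, 1, 2, 0, 3, 2]
  ready (indeg=0): [4]
  pop 4: indeg[0]->1; indeg[2]->0; indeg[5]->2; indeg[6]->1 | ready=[2] | order so far=[4]
  pop 2: indeg[5]->1; indeg[6]->0 | ready=[6] | order so far=[4, 2]
  pop 6: indeg[5]->0 | ready=[5] | order so far=[4, 2, 6]
  pop 5: indeg[1]->0; indeg[3]->1 | ready=[1] | order so far=[4, 2, 6, 5]
  pop 1: indeg[0]->0; indeg[3]->0 | ready=[0, 3] | order so far=[4, 2, 6, 5, 1]
  pop 0: no out-edges | ready=[3] | order so far=[4, 2, 6, 5, 1, 0]
  pop 3: no out-edges | ready=[] | order so far=[4, 2, 6, 5, 1, 0, 3]
  Result: [4, 2, 6, 5, 1, 0, 3]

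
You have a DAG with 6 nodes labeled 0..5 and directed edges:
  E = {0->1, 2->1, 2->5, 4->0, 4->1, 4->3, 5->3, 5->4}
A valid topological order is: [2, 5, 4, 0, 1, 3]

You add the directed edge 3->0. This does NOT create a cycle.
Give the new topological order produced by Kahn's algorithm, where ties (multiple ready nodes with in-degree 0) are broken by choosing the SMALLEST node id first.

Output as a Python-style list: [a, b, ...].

Answer: [2, 5, 4, 3, 0, 1]

Derivation:
Old toposort: [2, 5, 4, 0, 1, 3]
Added edge: 3->0
Position of 3 (5) > position of 0 (3). Must reorder: 3 must now come before 0.
Run Kahn's algorithm (break ties by smallest node id):
  initial in-degrees: [2, 3, 0, 2, 1, 1]
  ready (indeg=0): [2]
  pop 2: indeg[1]->2; indeg[5]->0 | ready=[5] | order so far=[2]
  pop 5: indeg[3]->1; indeg[4]->0 | ready=[4] | order so far=[2, 5]
  pop 4: indeg[0]->1; indeg[1]->1; indeg[3]->0 | ready=[3] | order so far=[2, 5, 4]
  pop 3: indeg[0]->0 | ready=[0] | order so far=[2, 5, 4, 3]
  pop 0: indeg[1]->0 | ready=[1] | order so far=[2, 5, 4, 3, 0]
  pop 1: no out-edges | ready=[] | order so far=[2, 5, 4, 3, 0, 1]
  Result: [2, 5, 4, 3, 0, 1]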